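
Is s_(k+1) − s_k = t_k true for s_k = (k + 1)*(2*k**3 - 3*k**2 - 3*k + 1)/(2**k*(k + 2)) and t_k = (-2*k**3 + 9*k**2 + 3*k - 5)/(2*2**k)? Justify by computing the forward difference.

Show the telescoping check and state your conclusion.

s_(k+1) = (2*k**4 + 7*k**3 + 3*k**2 - 9*k - 6)/(2*2**k*(k + 3))
s_(k+1) − s_k = (-2*k**5 + k**4 + 35*k**3 + 37*k**2 - 14*k - 18)/(2*2**k*(k**2 + 5*k + 6))
(s_(k+1) − s_k) − t_k = (2*k**4 - k**3 - 27*k**2 - 7*k + 12)/(2*2**k*(k**2 + 5*k + 6))

Invalid: residual (2*k**4 - k**3 - 27*k**2 - 7*k + 12)/(2*2**k*(k**2 + 5*k + 6)) ≠ 0.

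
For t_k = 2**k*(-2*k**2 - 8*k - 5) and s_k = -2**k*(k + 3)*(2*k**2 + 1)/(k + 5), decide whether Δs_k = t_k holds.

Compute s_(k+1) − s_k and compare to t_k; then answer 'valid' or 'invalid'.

s_(k+1) = -2**(k + 1)*(k + 4)*(2*(k + 1)**2 + 1)/(k + 6)
s_(k+1) − s_k = 2**k*(-2*k**4 - 26*k**3 - 121*k**2 - 205*k - 102)/(k**2 + 11*k + 30)
(s_(k+1) − s_k) − t_k = 2**(k + 1)*(2*k**3 + 16*k**2 + 45*k + 24)/(k**2 + 11*k + 30)

Invalid: residual 2**(k + 1)*(2*k**3 + 16*k**2 + 45*k + 24)/(k**2 + 11*k + 30) ≠ 0.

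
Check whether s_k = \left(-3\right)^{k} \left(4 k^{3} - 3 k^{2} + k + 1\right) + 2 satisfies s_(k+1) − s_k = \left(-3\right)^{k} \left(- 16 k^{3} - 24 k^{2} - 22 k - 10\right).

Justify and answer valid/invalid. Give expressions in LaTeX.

valid (s_(k+1) − s_k reduces to t_k)

s_(k+1) = (-3)**(k + 1)*(k + 4*(k + 1)**3 - 3*(k + 1)**2 + 2) + 2
s_(k+1) − s_k = (-3)**k*(-16*k**3 - 24*k**2 - 22*k - 10)
(s_(k+1) − s_k) − t_k = 0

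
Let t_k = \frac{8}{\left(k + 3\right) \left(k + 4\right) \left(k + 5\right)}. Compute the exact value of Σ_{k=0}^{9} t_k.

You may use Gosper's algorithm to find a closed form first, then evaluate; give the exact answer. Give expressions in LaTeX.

Σ = 85/273

Compute t_(k+1)/t_k: get (k + 3)/(k + 6).
Gosper form: A/B · C(k+1)/C(k) with A=k + 3, B=k + 6, C=1.
Key eq: (k + 3)·f(k+1) = (k + 5)·f(k) + (1).
From deg A=1, deg B=1, deg C=0: d=2.
Solving with deg f ≤ 2: f(k) = k*(k + 7)/24.
Then R = B(k−1)f/C = k*(k + 5)*(k + 7)/24, so s_k = R(k)·t_k = k*(k + 7)/(3*(k + 3)*(k + 4)).
Verify: 8/(k**3 + 12*k**2 + 47*k + 60) matches t_k.
Telescoping: Σ = s_(10) − s_(0) = 85/273 − (0) = 85/273.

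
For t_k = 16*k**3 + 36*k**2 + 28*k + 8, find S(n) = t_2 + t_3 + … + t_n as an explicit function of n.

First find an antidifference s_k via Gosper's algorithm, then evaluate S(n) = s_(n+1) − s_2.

S(n) = 4*n**4 + 20*n**3 + 36*n**2 + 28*n - 88

Step 1: r(k) = (4*k**3 + 21*k**2 + 37*k + 22)/(4*k**3 + 9*k**2 + 7*k + 2).
Take A(k)=1, B(k)=1, C(k)=k**3 + 9*k**2/4 + 7*k/4 + 1/2.
f must satisfy (1)·f(k+1) − (1)·f(k) = k**3 + 9*k**2/4 + 7*k/4 + 1/2.
d = 4 from the (0,0,3) case.
Solve for f: f(k) = k**3*(k + 1)/4 (degree 4 ≤ 4).
Then R = B(k−1)f/C = k**3/(4*k**2 + 5*k + 2), so s_k = R(k)·t_k = 4*k**3*(k + 1).
Δs = 16*k**3 + 36*k**2 + 28*k + 8, as required.
s_(n+1) = 4*n**4 + 20*n**3 + 36*n**2 + 28*n + 8 and s_(2) = 96, so S(n) = 4*n**4 + 20*n**3 + 36*n**2 + 28*n - 88.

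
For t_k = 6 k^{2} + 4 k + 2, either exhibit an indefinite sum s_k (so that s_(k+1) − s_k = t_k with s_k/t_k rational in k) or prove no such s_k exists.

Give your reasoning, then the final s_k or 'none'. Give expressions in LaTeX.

s_k = k \left(2 k^{2} - k + 1\right)

r(k) = (3*k**2 + 8*k + 6)/(3*k**2 + 2*k + 1) after simplifying.
Factor: A=1; B=1; C=k**2 + 2*k/3 + 1/3.
Set up (1)·f(k+1) − (1)·f(k) − (k**2 + 2*k/3 + 1/3) = 0.
d = 3 from the (0,0,2) case.
A polynomial solution: f(k) = k*(2*k**2 - k + 1)/6.
Certificate R = B(k−1)f/C = k*(2*k**2 - k + 1)/(2*(3*k**2 + 2*k + 1)) gives s_k = k*(2*k**2 - k + 1).
Check: Δs_k = 6*k**2 + 4*k + 2. ✓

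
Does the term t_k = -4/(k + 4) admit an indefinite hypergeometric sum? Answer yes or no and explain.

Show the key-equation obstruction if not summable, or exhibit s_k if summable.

No. Not Gosper-summable.

Compute t_(k+1)/t_k: get (k + 4)/(k + 5).
Take A(k)=k + 4, B(k)=k + 5, C(k)=1.
Need (k + 4)·f(k+1) − (k + 4)·f(k) = 1.
d = 0 from the (1,1,0) case.
Write f(k) = c0. Then LHS − RHS = -1, requiring -1 = 0: contradictory. No certificate.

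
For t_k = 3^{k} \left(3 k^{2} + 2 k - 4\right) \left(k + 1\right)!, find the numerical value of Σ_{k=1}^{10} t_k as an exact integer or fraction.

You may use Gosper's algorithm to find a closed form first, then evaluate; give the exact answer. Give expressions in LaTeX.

Σ = 763683267916806

Step 1: r(k) = 3*(3*k**3 + 14*k**2 + 17*k + 2)/(3*k**2 + 2*k - 4).
A = 3*k + 6, B = 1, C = k**2 + 2*k/3 - 4/3.
Solve (3*k + 6)·f(k+1) − (1)·f(k) = k**2 + 2*k/3 - 4/3.
deg f ≤ 1 (via 1,0,2).
Solving with deg f ≤ 1: f(k) = (k - 2)/3.
R(k) = B(k−1)·f(k)/C(k) = (k - 2)/(3*k**2 + 2*k - 4); s_k = R·t_k = 3**k*(k - 2)*factorial(k + 1).
Δs = 3**k*(3*k**2 + 2*k - 4)*factorial(k + 1), as required.
Σ_(k=1)^(10) t_k = s_(11) − s_(1) = 763683267916800 − (-6) = 763683267916806.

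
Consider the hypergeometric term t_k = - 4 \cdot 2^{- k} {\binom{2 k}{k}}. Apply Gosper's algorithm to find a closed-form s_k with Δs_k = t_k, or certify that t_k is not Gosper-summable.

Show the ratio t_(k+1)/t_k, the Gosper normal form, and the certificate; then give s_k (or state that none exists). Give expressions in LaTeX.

r(k) = (2*k + 1)/(k + 1) after simplifying.
A = 2*k + 1, B = k + 1, C = 1.
Need (2*k + 1)·f(k+1) − (k)·f(k) = 1.
Degrees (1,1,0) ⇒ d ≤ -1.
d = -1 < 0 ⇒ no nonzero polynomial f; not summable.

none (Gosper's algorithm certifies no s_k)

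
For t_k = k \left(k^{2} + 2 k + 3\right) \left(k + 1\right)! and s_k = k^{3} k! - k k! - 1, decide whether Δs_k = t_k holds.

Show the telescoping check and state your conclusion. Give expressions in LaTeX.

s_(k+1) = k**4*factorial(k) + 4*k**3*factorial(k) + 5*k**2*factorial(k) + 2*k*factorial(k) - 1
s_(k+1) − s_k = k*(k**2 + 2*k + 3)*factorial(k + 1)
(s_(k+1) − s_k) − t_k = 0

valid (s_(k+1) − s_k reduces to t_k)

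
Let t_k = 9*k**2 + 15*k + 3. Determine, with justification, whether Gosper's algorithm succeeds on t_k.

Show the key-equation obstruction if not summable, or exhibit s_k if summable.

Step 1: r(k) = (3*k**2 + 11*k + 9)/(3*k**2 + 5*k + 1).
So A=1 and B=1, with C=k**2 + 5*k/3 + 1/3.
Need (1)·f(k+1) − (1)·f(k) = k**2 + 5*k/3 + 1/3.
d = 3 from the (0,0,2) case.
Match coefficients ⇒ f(k) = k*(k**2 + k - 1)/3.
R(k) = B(k−1)·f(k)/C(k) = k*(k**2 + k - 1)/(3*k**2 + 5*k + 1); s_k = R·t_k = 3*k*(k**2 + k - 1).
Δs = 9*k**2 + 15*k + 3, as required.

Yes. s_k = 3*k*(k**2 + k - 1).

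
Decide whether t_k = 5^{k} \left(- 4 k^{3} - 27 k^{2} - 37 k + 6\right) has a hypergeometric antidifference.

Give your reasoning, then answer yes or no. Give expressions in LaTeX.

Yes. s_k = 5^{k} \left(- k^{3} - 3 k^{2} + 2 k + 4\right).

The ratio is 5*(4*k**3 + 39*k**2 + 103*k + 62)/(4*k**3 + 27*k**2 + 37*k - 6).
So A=5 and B=1, with C=k**3 + 27*k**2/4 + 37*k/4 - 3/2.
f must satisfy (5)·f(k+1) − (1)·f(k) = k**3 + 27*k**2/4 + 37*k/4 - 3/2.
Bound: deg f ≤ 3.
A polynomial solution: f(k) = (k + 1)*(k**2 + 2*k - 4)/4.
So s_k = (B(k−1)f/C)·t_k = ((k + 1)*(k**2 + 2*k - 4)/(4*k**3 + 27*k**2 + 37*k - 6))·t_k = 5**k*(-k**3 - 3*k**2 + 2*k + 4).
Δs = 5**k*(-4*k**3 - 27*k**2 - 37*k + 6), as required.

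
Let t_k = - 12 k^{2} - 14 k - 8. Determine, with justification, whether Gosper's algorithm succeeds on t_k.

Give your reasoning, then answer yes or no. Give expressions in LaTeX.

Yes. s_k = k \left(- 4 k^{2} - k - 3\right).

t_(k+1)/t_k = (6*k**2 + 19*k + 17)/(6*k**2 + 7*k + 4).
So A=1 and B=1, with C=k**2 + 7*k/6 + 2/3.
Need (1)·f(k+1) − (1)·f(k) = k**2 + 7*k/6 + 2/3.
Bound: deg f ≤ 3.
Coefficient equations give f(k) = k*(4*k**2 + k + 3)/12.
Get s_k = R·t_k = k*(-4*k**2 - k - 3) with R(k) = B(k−1)f(k)/C(k) = k*(4*k**2 + k + 3)/(2*(6*k**2 + 7*k + 4)).
Check: Δs_k = -12*k**2 - 14*k - 8. ✓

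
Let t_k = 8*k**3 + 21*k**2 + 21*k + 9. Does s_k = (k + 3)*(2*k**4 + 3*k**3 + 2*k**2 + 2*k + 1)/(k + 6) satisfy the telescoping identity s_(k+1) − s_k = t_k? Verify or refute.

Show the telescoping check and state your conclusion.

Invalid: residual 3*(-6*k**4 - 66*k**3 - 145*k**2 - 133*k - 53)/(k**2 + 13*k + 42) ≠ 0.

s_(k+1) = (2*k**5 + 19*k**4 + 67*k**3 + 115*k**2 + 102*k + 40)/(k + 7)
s_(k+1) − s_k = (8*k**5 + 107*k**4 + 432*k**3 + 729*k**2 + 600*k + 219)/(k**2 + 13*k + 42)
(s_(k+1) − s_k) − t_k = 3*(-6*k**4 - 66*k**3 - 145*k**2 - 133*k - 53)/(k**2 + 13*k + 42)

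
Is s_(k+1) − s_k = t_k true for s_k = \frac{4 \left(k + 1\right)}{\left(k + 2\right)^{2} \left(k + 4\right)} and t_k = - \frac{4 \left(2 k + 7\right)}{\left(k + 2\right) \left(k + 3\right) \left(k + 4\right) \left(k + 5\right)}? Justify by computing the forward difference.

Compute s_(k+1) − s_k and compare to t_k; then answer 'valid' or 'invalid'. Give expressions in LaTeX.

Invalid: residual \frac{4 \left(3 k^{2} + 19 k + 29\right)}{k^{6} + 19 k^{5} + 147 k^{4} + 593 k^{3} + 1316 k^{2} + 1524 k + 720} ≠ 0.

s_(k+1) = 4*(k + 2)/((k + 3)**2*(k + 5))
s_(k+1) − s_k = 4*(-(k + 1)*(k + 3)**2*(k + 5) + (k + 2)**3*(k + 4))/((k + 2)**2*(k + 3)**2*(k + 4)*(k + 5))
(s_(k+1) − s_k) − t_k = 4*(3*k**2 + 19*k + 29)/(k**6 + 19*k**5 + 147*k**4 + 593*k**3 + 1316*k**2 + 1524*k + 720)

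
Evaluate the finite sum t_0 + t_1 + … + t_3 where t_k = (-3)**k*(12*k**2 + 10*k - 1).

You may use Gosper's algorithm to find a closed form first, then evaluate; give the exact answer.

Σ = -3160

r(k) = 3*(-12*k**2 - 34*k - 21)/(12*k**2 + 10*k - 1) after simplifying.
Normal form (A,B,C) = (-3, 1, k**2 + 5*k/6 - 1/12).
f must satisfy (-3)·f(k+1) − (1)·f(k) = k**2 + 5*k/6 - 1/12.
From deg A=0, deg B=0, deg C=2: d=2.
A polynomial solution: f(k) = -(k - 1)*(3*k + 1)/12.
Then R = B(k−1)f/C = -(k - 1)*(3*k + 1)/(12*k**2 + 10*k - 1), so s_k = R(k)·t_k = (-3)**k*(-3*k**2 + 2*k + 1).
Verify: (-3)**k*(12*k**2 + 10*k - 1) matches t_k.
Evaluate s at k=4 and k=0: -3159 and 1; difference -3160.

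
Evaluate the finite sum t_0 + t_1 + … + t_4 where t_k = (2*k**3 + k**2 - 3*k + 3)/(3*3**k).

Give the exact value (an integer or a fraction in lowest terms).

Σ = 29/9

Ratio r(k) = (-3*k + 2*(k + 1)**3 + (k + 1)**2)/(3*(2*k**3 + k**2 - 3*k + 3)).
Factor: A=1/3; B=1; C=k**3 + k**2/2 - 3*k/2 + 3/2.
Solve (1/3)·f(k+1) − (1)·f(k) = k**3 + k**2/2 - 3*k/2 + 3/2.
Degrees (0,0,3) ⇒ d ≤ 3.
Solving with deg f ≤ 3: f(k) = -3*(k + 2)*(k**2 + 2)/2.
So s_k = (B(k−1)f/C)·t_k = (-3*(k + 2)*(k**2 + 2)/(2*k**3 + k**2 - 3*k + 3))·t_k = (-k**3 - 2*k**2 - 2*k - 4)/3**k.
Δs = (2*k**3 + k**2 - 3*k + 3)/(3*3**k), as required.
Σ_(k=0)^(4) t_k = s_(5) − s_(0) = -7/9 − (-4) = 29/9.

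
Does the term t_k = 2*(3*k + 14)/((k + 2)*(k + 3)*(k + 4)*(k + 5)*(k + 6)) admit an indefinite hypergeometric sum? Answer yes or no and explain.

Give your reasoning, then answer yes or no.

Yes. s_k = k*(k**2 + 10*k + 31)/(15*(k**3 + 10*k**2 + 31*k + 30)).

t_(k+1)/t_k = (k + 2)*(3*k + 17)/((k + 7)*(3*k + 14)).
So A=k + 2 and B=k + 7, with C=k + 14/3.
Set up (k + 2)·f(k+1) − (k + 6)·f(k) − (k + 14/3) = 0.
d = 4 from the (1,1,1) case.
Match coefficients ⇒ f(k) = k*(k + 4)*(k**2 + 10*k + 31)/90.
R(k) = B(k−1)·f(k)/C(k) = k*(k + 4)*(k + 6)*(k**2 + 10*k + 31)/(30*(3*k + 14)); s_k = R·t_k = k*(k**2 + 10*k + 31)/(15*(k**3 + 10*k**2 + 31*k + 30)).
Check: Δs_k = 2*(3*k + 14)/(k**5 + 20*k**4 + 155*k**3 + 580*k**2 + 1044*k + 720). ✓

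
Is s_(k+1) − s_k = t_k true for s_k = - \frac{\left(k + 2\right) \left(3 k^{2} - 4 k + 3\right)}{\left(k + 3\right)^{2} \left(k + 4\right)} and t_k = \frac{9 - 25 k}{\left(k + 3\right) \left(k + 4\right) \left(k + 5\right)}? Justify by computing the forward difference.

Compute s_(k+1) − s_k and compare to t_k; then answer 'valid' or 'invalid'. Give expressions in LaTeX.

s_(k+1) = (k + 3)*(4*k - 3*(k + 1)**2 + 1)/((k + 4)**2*(k + 5))
s_(k+1) − s_k = 2*(-14*k**3 - 76*k**2 - 77*k + 33)/(k**5 + 19*k**4 + 143*k**3 + 533*k**2 + 984*k + 720)
(s_(k+1) − s_k) − t_k = (-3*k**3 + 14*k**2 + 83*k - 42)/(k**5 + 19*k**4 + 143*k**3 + 533*k**2 + 984*k + 720)

Invalid: residual \frac{- 3 k^{3} + 14 k^{2} + 83 k - 42}{k^{5} + 19 k^{4} + 143 k^{3} + 533 k^{2} + 984 k + 720} ≠ 0.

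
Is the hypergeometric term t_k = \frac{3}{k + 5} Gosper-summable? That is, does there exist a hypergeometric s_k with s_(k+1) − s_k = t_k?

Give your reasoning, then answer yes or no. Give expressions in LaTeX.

No; the coefficient equations for f are inconsistent.

Ratio r(k) = (k + 5)/(k + 6).
A = k + 5, B = k + 6, C = 1.
Key eq: (k + 5)·f(k+1) = (k + 5)·f(k) + (1).
d = 0 from the (1,1,0) case.
f = c0 ⇒ A·f(k+1) − B(k−1)·f(k) − C = -1. The system {-1 = 0} is inconsistent; no antidifference.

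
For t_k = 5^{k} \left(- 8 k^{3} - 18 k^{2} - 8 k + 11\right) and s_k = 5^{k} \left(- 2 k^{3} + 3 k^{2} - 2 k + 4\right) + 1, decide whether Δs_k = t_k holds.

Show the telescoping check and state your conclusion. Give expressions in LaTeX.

Valid — Δs_k = t_k.

s_(k+1) = 5**(k + 1)*(-2*k - 2*(k + 1)**3 + 3*(k + 1)**2 + 2) + 1
s_(k+1) − s_k = 5**k*(-8*k**3 - 18*k**2 - 8*k + 11)
(s_(k+1) − s_k) − t_k = 0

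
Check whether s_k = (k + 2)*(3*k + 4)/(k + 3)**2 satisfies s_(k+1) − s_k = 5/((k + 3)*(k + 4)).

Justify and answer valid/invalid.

s_(k+1) = (k + 3)*(3*k + 7)/(k + 4)**2
s_(k+1) − s_k = (8*k**2 + 46*k + 61)/(k**4 + 14*k**3 + 73*k**2 + 168*k + 144)
(s_(k+1) − s_k) − t_k = (3*k**2 + 11*k + 1)/(k**4 + 14*k**3 + 73*k**2 + 168*k + 144)

Invalid: residual (3*k**2 + 11*k + 1)/(k**4 + 14*k**3 + 73*k**2 + 168*k + 144) ≠ 0.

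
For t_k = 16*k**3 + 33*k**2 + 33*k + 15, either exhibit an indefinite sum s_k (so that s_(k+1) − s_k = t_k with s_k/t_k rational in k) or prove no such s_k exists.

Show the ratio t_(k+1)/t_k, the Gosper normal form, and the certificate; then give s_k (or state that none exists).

Step 1: r(k) = (16*k**3 + 81*k**2 + 147*k + 97)/(16*k**3 + 33*k**2 + 33*k + 15).
So A=1 and B=1, with C=k**3 + 33*k**2/16 + 33*k/16 + 15/16.
Set up (1)·f(k+1) − (1)·f(k) − (k**3 + 33*k**2/16 + 33*k/16 + 15/16) = 0.
Degrees (0,0,3) ⇒ d ≤ 4.
Match coefficients ⇒ f(k) = k*(4*k**3 + 3*k**2 + 4*k + 4)/16.
Then R = B(k−1)f/C = k*(4*k**3 + 3*k**2 + 4*k + 4)/(16*k**3 + 33*k**2 + 33*k + 15), so s_k = R(k)·t_k = k*(4*k**3 + 3*k**2 + 4*k + 4).
Check: Δs_k = 16*k**3 + 33*k**2 + 33*k + 15. ✓

s_k = k*(4*k**3 + 3*k**2 + 4*k + 4)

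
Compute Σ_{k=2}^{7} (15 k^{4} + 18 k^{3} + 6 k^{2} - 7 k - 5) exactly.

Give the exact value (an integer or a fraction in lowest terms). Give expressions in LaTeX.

t_(k+1)/t_k = (15*k**4 + 78*k**3 + 150*k**2 + 119*k + 27)/(15*k**4 + 18*k**3 + 6*k**2 - 7*k - 5).
Take A(k)=1, B(k)=1, C(k)=k**4 + 6*k**3/5 + 2*k**2/5 - 7*k/15 - 1/3.
Key eq: (1)·f(k+1) = (1)·f(k) + (k**4 + 6*k**3/5 + 2*k**2/5 - 7*k/15 - 1/3).
deg f ≤ 5 (via 0,0,4).
A polynomial solution: f(k) = k*(3*k**4 - 3*k**3 - 2*k**2 - 2*k - 1)/15.
Then R = B(k−1)f/C = k*(3*k**4 - 3*k**3 - 2*k**2 - 2*k - 1)/(15*k**4 + 18*k**3 + 6*k**2 - 7*k - 5), so s_k = R(k)·t_k = k*(3*k**4 - 3*k**3 - 2*k**2 - 2*k - 1).
Check: Δs_k = 15*k**4 + 18*k**3 + 6*k**2 - 7*k - 5. ✓
Sum = s_(8) − s_(2); s_(8) = 84856, s_(2) = 22 ⇒ 84834.

Σ = 84834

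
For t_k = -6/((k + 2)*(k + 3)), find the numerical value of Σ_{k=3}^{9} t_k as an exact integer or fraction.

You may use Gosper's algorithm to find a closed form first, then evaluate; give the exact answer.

The ratio is (k + 2)/(k + 4).
Gosper form: A/B · C(k+1)/C(k) with A=k + 2, B=k + 4, C=1.
Need (k + 2)·f(k+1) − (k + 3)·f(k) = 1.
Degrees (1,1,0) ⇒ d ≤ 1.
Solving with deg f ≤ 1: f(k) = k/2.
Certificate R = B(k−1)f/C = k*(k + 3)/2 gives s_k = -3*k/(k + 2).
Check: Δs_k = -6/(k**2 + 5*k + 6). ✓
Σ_(k=3)^(9) t_k = s_(10) − s_(3) = -5/2 − (-9/5) = -7/10.

Σ = -7/10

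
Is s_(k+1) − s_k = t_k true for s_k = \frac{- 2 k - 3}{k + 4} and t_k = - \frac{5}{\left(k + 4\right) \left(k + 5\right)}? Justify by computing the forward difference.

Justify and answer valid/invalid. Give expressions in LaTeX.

s_(k+1) = (-2*k - 5)/(k + 5)
s_(k+1) − s_k = -5/(k**2 + 9*k + 20)
(s_(k+1) − s_k) − t_k = 0

valid; difference matches t_k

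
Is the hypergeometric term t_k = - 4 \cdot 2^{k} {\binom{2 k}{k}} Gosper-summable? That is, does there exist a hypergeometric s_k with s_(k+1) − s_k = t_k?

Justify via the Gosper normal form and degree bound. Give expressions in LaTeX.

t_(k+1)/t_k = 4*(2*k + 1)/(k + 1).
Gosper form: A/B · C(k+1)/C(k) with A=8*k + 4, B=k + 1, C=1.
f must satisfy (8*k + 4)·f(k+1) − (k)·f(k) = 1.
d = -1 from the (1,1,0) case.
d = -1 < 0 ⇒ no nonzero polynomial f; not summable.

No — t_k has no hypergeometric antidifference.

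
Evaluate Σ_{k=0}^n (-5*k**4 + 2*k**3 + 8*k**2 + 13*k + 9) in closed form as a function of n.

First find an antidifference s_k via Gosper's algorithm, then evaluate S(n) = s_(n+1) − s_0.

r(k) = (5*k**4 + 18*k**3 + 16*k**2 - 15*k - 27)/(5*k**4 - 2*k**3 - 8*k**2 - 13*k - 9) after simplifying.
Take A(k)=1, B(k)=1, C(k)=k**4 - 2*k**3/5 - 8*k**2/5 - 13*k/5 - 9/5.
Need (1)·f(k+1) − (1)·f(k) = k**4 - 2*k**3/5 - 8*k**2/5 - 13*k/5 - 9/5.
Bound: deg f ≤ 5.
Coefficient equations give f(k) = k*(k**4 - 3*k**3 - 3*k - 4)/5.
Get s_k = R·t_k = k*(-k**4 + 3*k**3 + 3*k + 4) with R(k) = B(k−1)f(k)/C(k) = k*(k**4 - 3*k**3 - 3*k - 4)/(5*k**4 - 2*k**3 - 8*k**2 - 13*k - 9).
Verify: -5*k**4 + 2*k**3 + 8*k**2 + 13*k + 9 matches t_k.
Σ_(k=0)^n t_k = s_(n+1) − s_(0) = (-n**5 - 2*n**4 + 2*n**3 + 11*n**2 + 17*n + 9) − (0), i.e. -n**5 - 2*n**4 + 2*n**3 + 11*n**2 + 17*n + 9.

S(n) = -n**5 - 2*n**4 + 2*n**3 + 11*n**2 + 17*n + 9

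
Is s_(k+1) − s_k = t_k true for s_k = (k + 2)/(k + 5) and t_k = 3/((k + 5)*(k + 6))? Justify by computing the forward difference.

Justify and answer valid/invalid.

valid; difference matches t_k

s_(k+1) = (k + 3)/(k + 6)
s_(k+1) − s_k = 3/(k**2 + 11*k + 30)
(s_(k+1) − s_k) − t_k = 0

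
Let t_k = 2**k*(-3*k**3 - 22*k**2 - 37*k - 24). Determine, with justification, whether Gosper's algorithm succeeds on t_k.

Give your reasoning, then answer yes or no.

Yes. s_k = 2**k*(-3*k**3 - 4*k**2 - 3*k - 4).

Compute t_(k+1)/t_k: get 2*(3*k**3 + 31*k**2 + 90*k + 86)/(3*k**3 + 22*k**2 + 37*k + 24).
Factor: A=2; B=1; C=k**3 + 22*k**2/3 + 37*k/3 + 8.
Need (2)·f(k+1) − (1)·f(k) = k**3 + 22*k**2/3 + 37*k/3 + 8.
From deg A=0, deg B=0, deg C=3: d=3.
A polynomial solution: f(k) = (3*k + 4)*(k**2 + 1)/3.
Certificate R = B(k−1)f/C = (3*k + 4)*(k**2 + 1)/(3*k**3 + 22*k**2 + 37*k + 24) gives s_k = 2**k*(-3*k**3 - 4*k**2 - 3*k - 4).
Check: Δs_k = 2**k*(-3*k**3 - 22*k**2 - 37*k - 24). ✓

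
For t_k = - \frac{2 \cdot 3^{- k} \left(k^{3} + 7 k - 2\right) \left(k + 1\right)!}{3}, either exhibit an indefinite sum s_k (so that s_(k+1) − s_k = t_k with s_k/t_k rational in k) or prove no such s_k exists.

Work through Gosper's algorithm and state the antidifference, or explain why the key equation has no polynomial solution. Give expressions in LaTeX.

t_(k+1)/t_k = (k + 2)*(7*k + (k + 1)**3 + 5)/(3*(k**3 + 7*k - 2)).
A = k/3 + 2/3, B = 1, C = k**3 + 7*k - 2.
f must satisfy (k/3 + 2/3)·f(k+1) − (1)·f(k) = k**3 + 7*k - 2.
Bound: deg f ≤ 2.
Solving with deg f ≤ 2: f(k) = 3*(k**2 - k + 2).
R(k) = B(k−1)·f(k)/C(k) = 3*(k**2 - k + 2)/(k**3 + 7*k - 2); s_k = R·t_k = -2*(k**2 - k + 2)*factorial(k + 1)/3**k.
Δs = -2*(k**3 + 7*k - 2)*factorial(k + 1)/(3*3**k), as required.

s_k = - 2 \cdot 3^{- k} \left(k^{2} - k + 2\right) \left(k + 1\right)!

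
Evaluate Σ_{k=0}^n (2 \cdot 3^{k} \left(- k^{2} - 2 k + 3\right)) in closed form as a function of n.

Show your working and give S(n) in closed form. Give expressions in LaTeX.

S(n) = - 3 \cdot 3^{n} n^{2} - 3 \cdot 3^{n} n + 9 \cdot 3^{n} - 3

The ratio is 3*k*(k + 4)/(k**2 + 2*k - 3).
Take A(k)=3, B(k)=1, C(k)=k**2 + 2*k - 3.
Set up (3)·f(k+1) − (1)·f(k) − (k**2 + 2*k - 3) = 0.
From deg A=0, deg B=0, deg C=2: d=2.
Solve for f: f(k) = (k**2 - k - 3)/2 (degree 2 ≤ 2).
R(k) = B(k−1)·f(k)/C(k) = (k**2 - k - 3)/(2*(k - 1)*(k + 3)); s_k = R·t_k = 3**k*(-k**2 + k + 3).
Verify: 2*3**k*(-k**2 - 2*k + 3) matches t_k.
Telescope: S(n) = s_(n+1) − s_(0) = 3**(n + 1)*(-n**2 - n + 3) − (3) = -3*3**n*n**2 - 3*3**n*n + 9*3**n - 3.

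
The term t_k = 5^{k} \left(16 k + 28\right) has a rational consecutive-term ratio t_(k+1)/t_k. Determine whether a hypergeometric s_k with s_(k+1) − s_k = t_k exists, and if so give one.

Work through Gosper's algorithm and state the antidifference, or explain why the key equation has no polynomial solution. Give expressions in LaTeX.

Compute t_(k+1)/t_k: get 5*(4*k + 11)/(4*k + 7).
Normal form (A,B,C) = (5, 1, k + 7/4).
Solve (5)·f(k+1) − (1)·f(k) = k + 7/4.
Degrees (0,0,1) ⇒ d ≤ 1.
Solving with deg f ≤ 1: f(k) = (2*k + 1)/8.
Then R = B(k−1)f/C = (2*k + 1)/(2*(4*k + 7)), so s_k = R(k)·t_k = 5**k*(4*k + 2).
Check: Δs_k = 5**k*(16*k + 28). ✓

s_k = 5^{k} \left(4 k + 2\right)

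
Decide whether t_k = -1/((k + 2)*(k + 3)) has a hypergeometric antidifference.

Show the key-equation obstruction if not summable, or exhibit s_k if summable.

Yes. s_k = -k/(2*k + 4).

The ratio is (k + 2)/(k + 4).
Gosper form: A/B · C(k+1)/C(k) with A=k + 2, B=k + 4, C=1.
Set up (k + 2)·f(k+1) − (k + 3)·f(k) − (1) = 0.
From deg A=1, deg B=1, deg C=0: d=1.
Coefficient equations give f(k) = k/2.
Certificate R = B(k−1)f/C = k*(k + 3)/2 gives s_k = -k/(2*k + 4).
s_(k+1) − s_k = -1/(k**2 + 5*k + 6) = t_k.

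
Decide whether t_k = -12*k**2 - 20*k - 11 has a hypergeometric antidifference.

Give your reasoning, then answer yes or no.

r(k) = (12*k**2 + 44*k + 43)/(12*k**2 + 20*k + 11) after simplifying.
Factor: A=1; B=1; C=k**2 + 5*k/3 + 11/12.
Key eq: (1)·f(k+1) = (1)·f(k) + (k**2 + 5*k/3 + 11/12).
deg f ≤ 3 (via 0,0,2).
Match coefficients ⇒ f(k) = k*(4*k**2 + 4*k + 3)/12.
Get s_k = R·t_k = k*(-4*k**2 - 4*k - 3) with R(k) = B(k−1)f(k)/C(k) = k*(4*k**2 + 4*k + 3)/(12*k**2 + 20*k + 11).
Check: Δs_k = -12*k**2 - 20*k - 11. ✓

Yes. s_k = k*(-4*k**2 - 4*k - 3).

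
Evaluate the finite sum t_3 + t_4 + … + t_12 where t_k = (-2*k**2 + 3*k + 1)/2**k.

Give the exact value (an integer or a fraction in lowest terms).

Ratio r(k) = (2*k**2 + k - 2)/(2*(2*k**2 - 3*k - 1)).
Take A(k)=1/2, B(k)=1, C(k)=k**2 - 3*k/2 - 1/2.
Solve (1/2)·f(k+1) − (1)·f(k) = k**2 - 3*k/2 - 1/2.
From deg A=0, deg B=0, deg C=2: d=2.
Coefficient equations give f(k) = -2*k**2 - k - 2.
So s_k = (B(k−1)f/C)·t_k = (-2*(2*k**2 + k + 2)/(2*k**2 - 3*k - 1))·t_k = 2**(1 - k)*(2*k**2 + k + 2).
s_(k+1) − s_k = (-2*k**2 + 3*k + 1)/2**k = t_k.
Sum = s_(13) − s_(3); s_(13) = 353/4096, s_(3) = 23/4 ⇒ -23199/4096.

Σ = -23199/4096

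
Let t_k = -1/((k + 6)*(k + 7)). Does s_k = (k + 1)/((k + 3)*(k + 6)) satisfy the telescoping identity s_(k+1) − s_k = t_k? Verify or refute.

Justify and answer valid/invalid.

Invalid: residual 4*(k + 5)/(k**4 + 20*k**3 + 145*k**2 + 450*k + 504) ≠ 0.

s_(k+1) = (k + 2)/((k + 4)*(k + 7))
s_(k+1) − s_k = (-k**2 - 3*k + 8)/(k**4 + 20*k**3 + 145*k**2 + 450*k + 504)
(s_(k+1) − s_k) − t_k = 4*(k + 5)/(k**4 + 20*k**3 + 145*k**2 + 450*k + 504)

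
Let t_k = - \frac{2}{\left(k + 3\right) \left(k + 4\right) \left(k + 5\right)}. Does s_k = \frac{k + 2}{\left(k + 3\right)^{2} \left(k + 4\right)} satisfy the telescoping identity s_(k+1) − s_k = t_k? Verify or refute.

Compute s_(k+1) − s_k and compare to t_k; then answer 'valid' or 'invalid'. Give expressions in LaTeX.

s_(k+1) = (k + 3)/((k + 4)**2*(k + 5))
s_(k+1) − s_k = (-(k + 2)*(k + 4)*(k + 5) + (k + 3)**3)/((k + 3)**2*(k + 4)**2*(k + 5))
(s_(k+1) − s_k) − t_k = (3*k + 11)/(k**5 + 19*k**4 + 143*k**3 + 533*k**2 + 984*k + 720)

Invalid: residual \frac{3 k + 11}{k^{5} + 19 k^{4} + 143 k^{3} + 533 k^{2} + 984 k + 720} ≠ 0.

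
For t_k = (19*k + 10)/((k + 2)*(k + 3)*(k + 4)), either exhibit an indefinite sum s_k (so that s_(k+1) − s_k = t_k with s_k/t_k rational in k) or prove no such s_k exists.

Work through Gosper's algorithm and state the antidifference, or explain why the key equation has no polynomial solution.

Compute t_(k+1)/t_k: get (k + 2)*(19*k + 29)/((k + 5)*(19*k + 10)).
Gosper form: A/B · C(k+1)/C(k) with A=k + 2, B=k + 5, C=k + 10/19.
Key eq: (k + 2)·f(k+1) = (k + 4)·f(k) + (k + 10/19).
Bound: deg f ≤ 2.
Solving with deg f ≤ 2: f(k) = k*(4*k + 1)/19.
Certificate R = B(k−1)f/C = k*(k + 4)*(4*k + 1)/(19*k + 10) gives s_k = k*(4*k + 1)/((k + 2)*(k + 3)).
s_(k+1) − s_k = (19*k + 10)/(k**3 + 9*k**2 + 26*k + 24) = t_k.

s_k = k*(4*k + 1)/((k + 2)*(k + 3))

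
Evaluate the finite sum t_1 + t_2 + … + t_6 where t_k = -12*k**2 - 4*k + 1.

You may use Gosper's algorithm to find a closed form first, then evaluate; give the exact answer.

Σ = -1170

Ratio r(k) = (12*k**2 + 28*k + 15)/(12*k**2 + 4*k - 1).
So A=1 and B=1, with C=k**2 + k/3 - 1/12.
Set up (1)·f(k+1) − (1)·f(k) − (k**2 + k/3 - 1/12) = 0.
Degrees (0,0,2) ⇒ d ≤ 3.
Solving with deg f ≤ 3: f(k) = k*(4*k**2 - 4*k - 1)/12.
So s_k = (B(k−1)f/C)·t_k = (k*(4*k**2 - 4*k - 1)/((2*k + 1)*(6*k - 1)))·t_k = k*(-4*k**2 + 4*k + 1).
Δs = -12*k**2 - 4*k + 1, as required.
Telescoping: Σ = s_(7) − s_(1) = -1169 − (1) = -1170.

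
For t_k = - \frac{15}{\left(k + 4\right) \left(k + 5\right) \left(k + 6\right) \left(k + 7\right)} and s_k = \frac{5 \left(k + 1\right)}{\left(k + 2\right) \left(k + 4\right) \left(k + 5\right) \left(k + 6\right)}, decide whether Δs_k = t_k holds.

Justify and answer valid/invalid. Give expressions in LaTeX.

s_(k+1) = 5*(k + 2)/((k + 3)*(k + 5)*(k + 6)*(k + 7))
s_(k+1) − s_k = 5*(-3*k**2 - 11*k - 5)/(k**6 + 27*k**5 + 295*k**4 + 1665*k**3 + 5104*k**2 + 8028*k + 5040)
(s_(k+1) − s_k) − t_k = 5*(4*k + 13)/(k**6 + 27*k**5 + 295*k**4 + 1665*k**3 + 5104*k**2 + 8028*k + 5040)

Invalid: residual \frac{5 \left(4 k + 13\right)}{k^{6} + 27 k^{5} + 295 k^{4} + 1665 k^{3} + 5104 k^{2} + 8028 k + 5040} ≠ 0.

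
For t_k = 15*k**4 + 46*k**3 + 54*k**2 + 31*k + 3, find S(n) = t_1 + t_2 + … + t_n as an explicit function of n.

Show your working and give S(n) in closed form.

t_(k+1)/t_k = (15*k**4 + 106*k**3 + 282*k**2 + 337*k + 149)/(15*k**4 + 46*k**3 + 54*k**2 + 31*k + 3).
So A=1 and B=1, with C=k**4 + 46*k**3/15 + 18*k**2/5 + 31*k/15 + 1/5.
Need (1)·f(k+1) − (1)·f(k) = k**4 + 46*k**3/15 + 18*k**2/5 + 31*k/15 + 1/5.
From deg A=0, deg B=0, deg C=4: d=5.
Match coefficients ⇒ f(k) = k*(3*k**4 + 4*k**3 - 4)/15.
So s_k = (B(k−1)f/C)·t_k = (k*(3*k**4 + 4*k**3 - 4)/(15*k**4 + 46*k**3 + 54*k**2 + 31*k + 3))·t_k = k*(3*k**4 + 4*k**3 - 4).
Δs = 15*k**4 + 46*k**3 + 54*k**2 + 31*k + 3, as required.
Σ_(k=1)^n t_k = s_(n+1) − s_(1) = (3*n**5 + 19*n**4 + 46*n**3 + 54*n**2 + 27*n + 3) − (3), i.e. n*(3*n**4 + 19*n**3 + 46*n**2 + 54*n + 27).

S(n) = n*(3*n**4 + 19*n**3 + 46*n**2 + 54*n + 27)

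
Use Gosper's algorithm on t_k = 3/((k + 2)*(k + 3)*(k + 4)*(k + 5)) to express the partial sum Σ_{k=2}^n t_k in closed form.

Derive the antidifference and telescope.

S(n) = (n**3 + 12*n**2 + 47*n - 60)/(120*(n**3 + 12*n**2 + 47*n + 60))

Compute t_(k+1)/t_k: get (k + 2)/(k + 6).
A = k + 2, B = k + 6, C = 1.
Solve (k + 2)·f(k+1) − (k + 5)·f(k) = 1.
Bound: deg f ≤ 3.
Solving with deg f ≤ 3: f(k) = k*(k**2 + 9*k + 26)/72.
So s_k = (B(k−1)f/C)·t_k = (k*(k + 5)*(k**2 + 9*k + 26)/72)·t_k = k*(k**2 + 9*k + 26)/(24*(k + 2)*(k + 3)*(k + 4)).
Δs = 3/(k**4 + 14*k**3 + 71*k**2 + 154*k + 120), as required.
Telescope: S(n) = s_(n+1) − s_(2) = (n**3 + 12*n**2 + 47*n + 36)/(24*(n**3 + 12*n**2 + 47*n + 60)) − (1/30) = (n**3 + 12*n**2 + 47*n - 60)/(120*(n**3 + 12*n**2 + 47*n + 60)).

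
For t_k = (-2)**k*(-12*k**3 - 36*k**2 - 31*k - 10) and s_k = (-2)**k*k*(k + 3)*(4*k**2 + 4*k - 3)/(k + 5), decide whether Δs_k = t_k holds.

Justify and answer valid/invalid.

Invalid: residual 2*(-2)**k*(12*k**4 + 100*k**3 + 215*k**2 + 162*k + 50)/(k**2 + 11*k + 30) ≠ 0.

s_(k+1) = (-2)**(k + 1)*(k + 1)*(k + 4)*(4*k + 4*(k + 1)**2 + 1)/(k + 6)
s_(k+1) − s_k = (-2)**k*(-12*k**5 - 144*k**4 - 587*k**3 - 1001*k**2 - 716*k - 200)/(k**2 + 11*k + 30)
(s_(k+1) − s_k) − t_k = 2*(-2)**k*(12*k**4 + 100*k**3 + 215*k**2 + 162*k + 50)/(k**2 + 11*k + 30)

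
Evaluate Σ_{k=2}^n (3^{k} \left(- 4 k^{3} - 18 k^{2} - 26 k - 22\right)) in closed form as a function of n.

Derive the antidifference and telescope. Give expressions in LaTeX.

S(n) = - 6 \cdot 3^{n} n^{3} - 18 \cdot 3^{n} n^{2} - 30 \cdot 3^{n} n - 24 \cdot 3^{n} + 234

The ratio is 3*(2*k**3 + 15*k**2 + 37*k + 35)/(2*k**3 + 9*k**2 + 13*k + 11).
Normal form (A,B,C) = (3, 1, k**3 + 9*k**2/2 + 13*k/2 + 11/2).
Set up (3)·f(k+1) − (1)·f(k) − (k**3 + 9*k**2/2 + 13*k/2 + 11/2) = 0.
deg f ≤ 3 (via 0,0,3).
Match coefficients ⇒ f(k) = (k**3 + 2*k + 1)/2.
R(k) = B(k−1)·f(k)/C(k) = (k**3 + 2*k + 1)/(2*k**3 + 9*k**2 + 13*k + 11); s_k = R·t_k = -2*3**k*(k**3 + 2*k + 1).
Verify: 2*3**k*(k**3 - 4*k - 3*(k + 1)**3 - 8) matches t_k.
s_(n+1) = 6*3**n*(-n**3 - 3*n**2 - 5*n - 4) and s_(2) = -234, so S(n) = -6*3**n*n**3 - 18*3**n*n**2 - 30*3**n*n - 24*3**n + 234.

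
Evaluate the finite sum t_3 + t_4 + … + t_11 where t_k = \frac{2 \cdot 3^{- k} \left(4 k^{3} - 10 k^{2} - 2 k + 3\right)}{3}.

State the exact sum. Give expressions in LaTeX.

Σ = 489962/177147

t_(k+1)/t_k = (4*k**3 + 2*k**2 - 10*k - 5)/(3*(4*k**3 - 10*k**2 - 2*k + 3)).
So A=1/3 and B=1, with C=k**3 - 5*k**2/2 - k/2 + 3/4.
Set up (1/3)·f(k+1) − (1)·f(k) − (k**3 - 5*k**2/2 - k/2 + 3/4) = 0.
d = 3 from the (0,0,3) case.
Match coefficients ⇒ f(k) = -3*(4*k**3 - 4*k**2 + 3)/8.
Then R = B(k−1)f/C = -3*(4*k**3 - 4*k**2 + 3)/(2*(2*k - 1)*(2*k**2 - 4*k - 3)), so s_k = R(k)·t_k = (-4*k**3 + 4*k**2 - 3)/3**k.
Verify: 2*(4*k**3 - 10*k**2 - 2*k + 3)/(3*3**k) matches t_k.
Sum = s_(12) − s_(3); s_(12) = -2113/177147, s_(3) = -25/9 ⇒ 489962/177147.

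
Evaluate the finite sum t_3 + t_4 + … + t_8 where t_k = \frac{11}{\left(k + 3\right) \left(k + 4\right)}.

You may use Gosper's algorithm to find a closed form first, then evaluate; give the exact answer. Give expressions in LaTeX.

t_(k+1)/t_k = (k + 3)/(k + 5).
Gosper form: A/B · C(k+1)/C(k) with A=k + 3, B=k + 5, C=1.
Key eq: (k + 3)·f(k+1) = (k + 4)·f(k) + (1).
deg f ≤ 1 (via 1,1,0).
Match coefficients ⇒ f(k) = k/3.
R(k) = B(k−1)·f(k)/C(k) = k*(k + 4)/3; s_k = R·t_k = 11*k/(3*(k + 3)).
Verify: 11/(k**2 + 7*k + 12) matches t_k.
Evaluate s at k=9 and k=3: 11/4 and 11/6; difference 11/12.

Σ = 11/12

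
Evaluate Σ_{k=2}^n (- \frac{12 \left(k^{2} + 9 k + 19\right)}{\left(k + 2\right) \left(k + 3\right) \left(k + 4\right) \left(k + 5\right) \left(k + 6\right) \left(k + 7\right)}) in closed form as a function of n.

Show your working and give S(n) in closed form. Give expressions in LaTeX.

S(n) = \frac{- n^{3} - 15 n^{2} - 71 n + 87}{48 \left(n^{3} + 15 n^{2} + 71 n + 105\right)}

t_(k+1)/t_k = (k + 2)*(9*k + (k + 1)**2 + 28)/((k + 8)*(k**2 + 9*k + 19)).
Factor: A=k + 2; B=k + 8; C=k**2 + 9*k + 19.
Solve (k + 2)·f(k+1) − (k + 7)·f(k) = k**2 + 9*k + 19.
Bound: deg f ≤ 5.
Solving with deg f ≤ 5: f(k) = k*(k + 3)*(k + 5)*(k**2 + 12*k + 44)/144.
So s_k = (B(k−1)f/C)·t_k = (k*(k + 3)*(k + 5)*(k + 7)*(k**2 + 12*k + 44)/(144*(k**2 + 9*k + 19)))·t_k = k*(-k**2 - 12*k - 44)/(12*(k**3 + 12*k**2 + 44*k + 48)).
Verify: 12*(-k**2 - 9*k - 19)/(k**6 + 27*k**5 + 295*k**4 + 1665*k**3 + 5104*k**2 + 8028*k + 5040) matches t_k.
Telescope: S(n) = s_(n+1) − s_(2) = (-n**3 - 15*n**2 - 71*n - 57)/(12*(n**3 + 15*n**2 + 71*n + 105)) − (-1/16) = (-n**3 - 15*n**2 - 71*n + 87)/(48*(n**3 + 15*n**2 + 71*n + 105)).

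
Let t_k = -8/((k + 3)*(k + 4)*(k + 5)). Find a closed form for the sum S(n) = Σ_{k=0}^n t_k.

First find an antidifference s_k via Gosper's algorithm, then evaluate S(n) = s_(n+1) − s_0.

S(n) = (-n**2 - 9*n - 8)/(3*(n**2 + 9*n + 20))

t_(k+1)/t_k = (k + 3)/(k + 6).
A = k + 3, B = k + 6, C = 1.
Solve (k + 3)·f(k+1) − (k + 5)·f(k) = 1.
From deg A=1, deg B=1, deg C=0: d=2.
Solve for f: f(k) = k*(k + 7)/24 (degree 2 ≤ 2).
Then R = B(k−1)f/C = k*(k + 5)*(k + 7)/24, so s_k = R(k)·t_k = k*(-k - 7)/(3*(k + 3)*(k + 4)).
Δs = -8/(k**3 + 12*k**2 + 47*k + 60), as required.
Telescope: S(n) = s_(n+1) − s_(0) = (-n**2 - 9*n - 8)/(3*(n**2 + 9*n + 20)) − (0) = (-n**2 - 9*n - 8)/(3*(n**2 + 9*n + 20)).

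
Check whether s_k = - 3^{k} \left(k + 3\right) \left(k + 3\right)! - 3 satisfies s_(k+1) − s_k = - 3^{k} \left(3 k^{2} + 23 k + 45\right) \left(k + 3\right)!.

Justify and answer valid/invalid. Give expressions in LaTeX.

s_(k+1) = -3**(k + 1)*(k + 4)*factorial(k + 4) - 3
s_(k+1) − s_k = -3**k*(3*k**2 + 23*k + 45)*factorial(k + 3)
(s_(k+1) − s_k) − t_k = 0

valid (s_(k+1) − s_k reduces to t_k)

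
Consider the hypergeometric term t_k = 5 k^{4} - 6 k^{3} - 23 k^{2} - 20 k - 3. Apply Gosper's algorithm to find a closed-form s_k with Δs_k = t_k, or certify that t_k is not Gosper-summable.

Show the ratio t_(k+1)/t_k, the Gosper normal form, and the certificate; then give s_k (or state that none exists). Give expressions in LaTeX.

s_k = k \left(k^{4} - 4 k^{3} - 3 k^{2} + 3\right)

Compute t_(k+1)/t_k: get (5*k**4 + 14*k**3 - 11*k**2 - 64*k - 47)/(5*k**4 - 6*k**3 - 23*k**2 - 20*k - 3).
A = 1, B = 1, C = k**4 - 6*k**3/5 - 23*k**2/5 - 4*k - 3/5.
Set up (1)·f(k+1) − (1)·f(k) − (k**4 - 6*k**3/5 - 23*k**2/5 - 4*k - 3/5) = 0.
From deg A=0, deg B=0, deg C=4: d=5.
A polynomial solution: f(k) = k*(k**4 - 4*k**3 - 3*k**2 + 3)/5.
So s_k = (B(k−1)f/C)·t_k = (k*(k**4 - 4*k**3 - 3*k**2 + 3)/(5*k**4 - 6*k**3 - 23*k**2 - 20*k - 3))·t_k = k*(k**4 - 4*k**3 - 3*k**2 + 3).
Check: Δs_k = 5*k**4 - 6*k**3 - 23*k**2 - 20*k - 3. ✓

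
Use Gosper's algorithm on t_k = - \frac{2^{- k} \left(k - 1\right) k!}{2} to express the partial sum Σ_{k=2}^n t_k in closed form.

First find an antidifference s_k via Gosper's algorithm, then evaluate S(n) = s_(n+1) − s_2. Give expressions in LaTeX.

Ratio r(k) = k*(k + 1)/(2*(k - 1)).
Take A(k)=k/2 + 1/2, B(k)=1, C(k)=k - 1.
Set up (k/2 + 1/2)·f(k+1) − (1)·f(k) − (k - 1) = 0.
Bound: deg f ≤ 0.
Solve for f: f(k) = 2 (degree 0 ≤ 0).
R(k) = B(k−1)·f(k)/C(k) = 2/(k - 1); s_k = R·t_k = -factorial(k)/2**k.
Δs = -(k - 1)*factorial(k)/(2*2**k), as required.
s_(n+1) = -2**(-n - 1)*factorial(n + 1) and s_(2) = -1/2, so S(n) = 2**(-n - 1)*(2**n - n*factorial(n) - factorial(n)).

S(n) = 2^{- n - 1} \left(2^{n} - n n! - n!\right)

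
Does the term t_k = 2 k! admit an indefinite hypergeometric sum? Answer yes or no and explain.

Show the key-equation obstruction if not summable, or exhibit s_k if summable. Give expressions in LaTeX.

No — key equation has no polynomial f.

t_(k+1)/t_k = k + 1.
Normal form (A,B,C) = (k + 1, 1, 1).
Solve (k + 1)·f(k+1) − (1)·f(k) = 1.
deg f ≤ -1 (via 1,0,0).
Bound -1 < 0, so the key equation has no polynomial solution.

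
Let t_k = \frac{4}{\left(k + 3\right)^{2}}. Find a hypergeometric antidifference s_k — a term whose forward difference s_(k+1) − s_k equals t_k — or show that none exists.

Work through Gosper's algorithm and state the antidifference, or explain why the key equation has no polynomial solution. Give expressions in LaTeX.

none (Gosper's algorithm certifies no s_k)

Ratio r(k) = (k + 3)**2/(k + 4)**2.
A = k**2 + 6*k + 9, B = k**2 + 8*k + 16, C = 1.
f must satisfy (k**2 + 6*k + 9)·f(k+1) − (k**2 + 6*k + 9)·f(k) = 1.
Degrees (2,2,0) ⇒ d ≤ 0.
Put f(k) = c0: A·f(k+1) − B(k−1)·f(k) − C = -1; need -1 = 0 — inconsistent ⇒ no f, not summable.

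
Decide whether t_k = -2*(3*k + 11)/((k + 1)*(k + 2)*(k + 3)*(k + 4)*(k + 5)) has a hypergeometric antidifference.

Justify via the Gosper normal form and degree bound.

Yes. s_k = k*(-k**2 - 7*k - 14)/(4*(k**3 + 7*k**2 + 14*k + 8)).

Ratio r(k) = (k + 1)*(3*k + 14)/((k + 6)*(3*k + 11)).
So A=k + 1 and B=k + 6, with C=k + 11/3.
Solve (k + 1)·f(k+1) − (k + 5)·f(k) = k + 11/3.
Degrees (1,1,1) ⇒ d ≤ 4.
A polynomial solution: f(k) = k*(k + 3)*(k**2 + 7*k + 14)/24.
R(k) = B(k−1)·f(k)/C(k) = k*(k + 3)*(k + 5)*(k**2 + 7*k + 14)/(8*(3*k + 11)); s_k = R·t_k = k*(-k**2 - 7*k - 14)/(4*(k**3 + 7*k**2 + 14*k + 8)).
Verify: 2*(-3*k - 11)/(k**5 + 15*k**4 + 85*k**3 + 225*k**2 + 274*k + 120) matches t_k.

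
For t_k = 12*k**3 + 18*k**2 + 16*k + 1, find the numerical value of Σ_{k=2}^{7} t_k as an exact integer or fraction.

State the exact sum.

t_(k+1)/t_k = (12*k**3 + 54*k**2 + 88*k + 47)/(12*k**3 + 18*k**2 + 16*k + 1).
A = 1, B = 1, C = k**3 + 3*k**2/2 + 4*k/3 + 1/12.
Key eq: (1)·f(k+1) = (1)·f(k) + (k**3 + 3*k**2/2 + 4*k/3 + 1/12).
From deg A=0, deg B=0, deg C=3: d=4.
Solving with deg f ≤ 4: f(k) = k*(3*k**3 + 2*k - 4)/12.
Then R = B(k−1)f/C = k*(3*k**3 + 2*k - 4)/(12*k**3 + 18*k**2 + 16*k + 1), so s_k = R(k)·t_k = k*(3*k**3 + 2*k - 4).
Δs = 12*k**3 + 18*k**2 + 16*k + 1, as required.
Σ_(k=2)^(7) t_k = s_(8) − s_(2) = 12384 − (48) = 12336.

Σ = 12336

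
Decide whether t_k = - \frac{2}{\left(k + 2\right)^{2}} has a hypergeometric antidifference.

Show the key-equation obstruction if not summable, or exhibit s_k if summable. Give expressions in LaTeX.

r(k) = (k + 2)**2/(k + 3)**2 after simplifying.
Take A(k)=k**2 + 4*k + 4, B(k)=k**2 + 6*k + 9, C(k)=1.
Solve (k**2 + 4*k + 4)·f(k+1) − (k**2 + 4*k + 4)·f(k) = 1.
From deg A=2, deg B=2, deg C=0: d=0.
Write f(k) = c0. Then LHS − RHS = -1, requiring -1 = 0: contradictory. No certificate.

No — t_k has no hypergeometric antidifference.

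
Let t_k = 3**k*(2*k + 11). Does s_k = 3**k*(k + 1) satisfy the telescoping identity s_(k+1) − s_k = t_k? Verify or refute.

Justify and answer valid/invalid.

s_(k+1) = 3**(k + 1)*(k + 2)
s_(k+1) − s_k = 3**k*(2*k + 5)
(s_(k+1) − s_k) − t_k = -6*3**k

Invalid: residual -6*3**k ≠ 0.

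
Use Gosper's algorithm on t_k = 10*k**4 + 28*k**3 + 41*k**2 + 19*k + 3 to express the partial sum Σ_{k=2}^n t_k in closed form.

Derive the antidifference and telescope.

S(n) = 2*n**5 + 12*n**4 + 31*n**3 + 37*n**2 + 19*n - 101

Ratio r(k) = (10*k**4 + 68*k**3 + 185*k**2 + 225*k + 101)/(10*k**4 + 28*k**3 + 41*k**2 + 19*k + 3).
Gosper form: A/B · C(k+1)/C(k) with A=1, B=1, C=k**4 + 14*k**3/5 + 41*k**2/10 + 19*k/10 + 3/10.
Set up (1)·f(k+1) − (1)·f(k) − (k**4 + 14*k**3/5 + 41*k**2/10 + 19*k/10 + 3/10) = 0.
From deg A=0, deg B=0, deg C=4: d=5.
Match coefficients ⇒ f(k) = k**2*(2*k**3 + 2*k**2 + 3*k - 4)/10.
So s_k = (B(k−1)f/C)·t_k = (k**2*(2*k**3 + 2*k**2 + 3*k - 4)/(10*k**4 + 28*k**3 + 41*k**2 + 19*k + 3))·t_k = k**2*(2*k**3 + 2*k**2 + 3*k - 4).
Δs = 10*k**4 + 28*k**3 + 41*k**2 + 19*k + 3, as required.
Σ_(k=2)^n t_k = s_(n+1) − s_(2) = (2*n**5 + 12*n**4 + 31*n**3 + 37*n**2 + 19*n + 3) − (104), i.e. 2*n**5 + 12*n**4 + 31*n**3 + 37*n**2 + 19*n - 101.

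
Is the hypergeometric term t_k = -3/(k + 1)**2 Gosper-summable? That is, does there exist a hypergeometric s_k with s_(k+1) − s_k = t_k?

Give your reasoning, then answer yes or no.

Step 1: r(k) = (k + 1)**2/(k + 2)**2.
A = k**2 + 2*k + 1, B = k**2 + 4*k + 4, C = 1.
f must satisfy (k**2 + 2*k + 1)·f(k+1) − (k**2 + 2*k + 1)·f(k) = 1.
Bound: deg f ≤ 0.
Write f(k) = c0. Then LHS − RHS = -1, requiring -1 = 0: contradictory. No certificate.

No — t_k has no hypergeometric antidifference.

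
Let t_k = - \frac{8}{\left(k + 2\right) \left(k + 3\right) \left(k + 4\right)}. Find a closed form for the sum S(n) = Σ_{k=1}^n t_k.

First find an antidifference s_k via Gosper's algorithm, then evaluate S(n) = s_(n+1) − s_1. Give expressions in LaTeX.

S(n) = \frac{n \left(- n - 7\right)}{3 \left(n^{2} + 7 n + 12\right)}

The ratio is (k + 2)/(k + 5).
Take A(k)=k + 2, B(k)=k + 5, C(k)=1.
Set up (k + 2)·f(k+1) − (k + 4)·f(k) − (1) = 0.
Bound: deg f ≤ 2.
Solving with deg f ≤ 2: f(k) = k*(k + 5)/12.
R(k) = B(k−1)·f(k)/C(k) = k*(k + 4)*(k + 5)/12; s_k = R·t_k = 2*k*(-k - 5)/(3*(k + 2)*(k + 3)).
Check: Δs_k = -8/(k**3 + 9*k**2 + 26*k + 24). ✓
Telescope: S(n) = s_(n+1) − s_(1) = 2*(-n**2 - 7*n - 6)/(3*(n**2 + 7*n + 12)) − (-1/3) = n*(-n - 7)/(3*(n**2 + 7*n + 12)).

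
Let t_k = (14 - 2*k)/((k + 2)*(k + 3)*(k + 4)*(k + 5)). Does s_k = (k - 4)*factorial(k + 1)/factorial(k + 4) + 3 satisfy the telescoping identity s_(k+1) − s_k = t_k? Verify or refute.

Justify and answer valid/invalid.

valid (s_(k+1) − s_k reduces to t_k)

s_(k+1) = (k - 3)*factorial(k + 2)/factorial(k + 5) + 3
s_(k+1) − s_k = (14 - 2*k)/((k + 2)*(k + 3)*(k + 4)*(k + 5))
(s_(k+1) − s_k) − t_k = 0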